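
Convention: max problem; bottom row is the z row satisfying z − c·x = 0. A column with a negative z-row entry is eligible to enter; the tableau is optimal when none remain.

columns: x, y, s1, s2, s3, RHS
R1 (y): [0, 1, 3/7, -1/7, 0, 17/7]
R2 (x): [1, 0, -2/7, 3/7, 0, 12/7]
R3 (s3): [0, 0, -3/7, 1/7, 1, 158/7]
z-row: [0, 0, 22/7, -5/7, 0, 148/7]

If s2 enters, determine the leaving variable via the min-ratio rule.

x

Column s2 entries and ratios — y: -1/7 ≤ 0, skip; x: (12/7)/(3/7) = 4; s3: (158/7)/(1/7) = 158.
Smallest ratio is 4 in the row of x, so x leaves.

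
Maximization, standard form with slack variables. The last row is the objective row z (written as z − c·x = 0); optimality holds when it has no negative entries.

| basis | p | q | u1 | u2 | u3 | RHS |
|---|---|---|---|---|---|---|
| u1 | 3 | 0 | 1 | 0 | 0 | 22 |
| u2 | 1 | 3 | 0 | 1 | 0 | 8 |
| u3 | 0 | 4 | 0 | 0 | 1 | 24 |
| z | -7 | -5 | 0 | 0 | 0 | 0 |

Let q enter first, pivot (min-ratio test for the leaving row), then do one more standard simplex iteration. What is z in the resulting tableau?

Ratio test on column q — row 1: entry 0 ≤ 0; row 2: 8/3 = 8/3; row 3: 24/4 = 6. Minimum is 8/3 at row 2 (u2 leaves); pivot element 3.
Pivot on row 2; the z-row RHS becomes 0 − (-5)·(8/3) = 40/3.
Next entering variable (most negative z-row entry -16/3): p.
Ratio test on column p — row 1: 22/3 = 22/3; row 2: (8/3)/(1/3) = 8; row 3: entry -4/3 ≤ 0. Minimum is 22/3 at row 1 (u1 leaves); pivot element 3.
After the second pivot the z-row RHS is 40/3 − (-16/3)·(22/3) = 472/9.

472/9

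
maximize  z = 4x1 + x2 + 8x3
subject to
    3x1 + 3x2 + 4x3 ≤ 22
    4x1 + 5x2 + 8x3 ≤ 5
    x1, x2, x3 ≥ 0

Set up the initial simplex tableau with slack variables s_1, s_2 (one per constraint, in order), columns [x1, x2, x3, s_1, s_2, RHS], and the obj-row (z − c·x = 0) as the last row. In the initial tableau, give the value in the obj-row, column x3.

The obj-row carries the negated objective coefficients: the x3 entry is -8.

-8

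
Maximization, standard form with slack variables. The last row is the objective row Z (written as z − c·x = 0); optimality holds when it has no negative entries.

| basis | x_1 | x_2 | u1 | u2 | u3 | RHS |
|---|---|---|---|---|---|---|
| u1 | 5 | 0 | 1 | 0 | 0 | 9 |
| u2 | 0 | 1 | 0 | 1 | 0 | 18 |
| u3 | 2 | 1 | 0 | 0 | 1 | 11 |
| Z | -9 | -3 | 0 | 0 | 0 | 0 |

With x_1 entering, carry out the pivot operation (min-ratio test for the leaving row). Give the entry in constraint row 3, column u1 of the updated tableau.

Ratio test on column x_1 — row 1: 9/5 = 9/5; row 2: entry 0 ≤ 0; row 3: 11/2 = 11/2. Minimum is 9/5 at row 1 (u1 leaves); pivot element 5.
Divide row 1 by 5; eliminate column x_1 from the other rows.
Row 3 update in column u1: 0 − 2·(1/5) = -2/5.

-2/5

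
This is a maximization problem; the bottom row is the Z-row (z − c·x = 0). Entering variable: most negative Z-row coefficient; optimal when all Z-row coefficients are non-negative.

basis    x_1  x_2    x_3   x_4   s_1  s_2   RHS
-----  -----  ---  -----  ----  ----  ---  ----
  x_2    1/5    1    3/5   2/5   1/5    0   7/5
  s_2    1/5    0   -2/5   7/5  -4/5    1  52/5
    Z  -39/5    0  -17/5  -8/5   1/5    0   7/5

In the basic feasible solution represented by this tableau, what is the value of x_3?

x_3 is not in the basis, so in the current basic feasible solution x_3 = 0.

0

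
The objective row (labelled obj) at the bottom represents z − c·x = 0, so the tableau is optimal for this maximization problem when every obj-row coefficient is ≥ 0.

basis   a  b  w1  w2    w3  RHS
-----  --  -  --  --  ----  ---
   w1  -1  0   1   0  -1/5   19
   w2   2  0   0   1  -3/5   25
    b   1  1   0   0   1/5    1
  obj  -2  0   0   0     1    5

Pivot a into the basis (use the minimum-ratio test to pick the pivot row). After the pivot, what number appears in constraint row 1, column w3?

0

Ratio test on column a — row 1: entry -1 ≤ 0; row 2: 25/2 = 25/2; row 3: 1/1 = 1. Minimum is 1 at row 3 (b leaves); pivot element 1.
Divide row 3 by 1; eliminate column a from the other rows.
Row 1 update in column w3: -1/5 − (-1)·(1/5) = 0.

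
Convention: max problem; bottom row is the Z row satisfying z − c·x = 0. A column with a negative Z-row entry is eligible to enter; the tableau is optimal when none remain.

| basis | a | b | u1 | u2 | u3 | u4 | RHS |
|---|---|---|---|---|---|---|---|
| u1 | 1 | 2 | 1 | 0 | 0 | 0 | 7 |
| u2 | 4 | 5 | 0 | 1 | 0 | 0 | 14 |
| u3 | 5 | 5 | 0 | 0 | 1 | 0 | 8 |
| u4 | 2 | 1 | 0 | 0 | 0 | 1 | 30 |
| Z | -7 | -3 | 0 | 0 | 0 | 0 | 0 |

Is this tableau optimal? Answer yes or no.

no

The Z-row has a negative entry -7 in column a, so it is not optimal.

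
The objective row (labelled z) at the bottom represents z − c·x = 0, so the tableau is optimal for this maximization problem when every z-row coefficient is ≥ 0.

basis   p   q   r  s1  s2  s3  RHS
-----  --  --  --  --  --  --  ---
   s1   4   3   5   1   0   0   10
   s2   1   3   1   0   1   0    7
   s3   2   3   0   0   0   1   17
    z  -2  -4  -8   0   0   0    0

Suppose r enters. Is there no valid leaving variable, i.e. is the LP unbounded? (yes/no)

Column r has positive entries in row(s) 1, 2, so the ratio test bounds it — not unbounded.

no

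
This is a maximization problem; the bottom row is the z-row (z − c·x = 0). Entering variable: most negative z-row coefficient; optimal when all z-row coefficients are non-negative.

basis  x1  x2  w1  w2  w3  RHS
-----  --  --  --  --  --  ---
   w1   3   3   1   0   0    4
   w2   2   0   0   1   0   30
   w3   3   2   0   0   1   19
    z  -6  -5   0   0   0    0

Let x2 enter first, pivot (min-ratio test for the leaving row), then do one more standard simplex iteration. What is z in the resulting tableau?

8

Ratio test on column x2 — row 1: 4/3 = 4/3; row 2: entry 0 ≤ 0; row 3: 19/2 = 19/2. Minimum is 4/3 at row 1 (w1 leaves); pivot element 3.
Pivot on row 1; the z-row RHS becomes 0 − (-5)·(4/3) = 20/3.
Next entering variable (most negative z-row entry -1): x1.
Ratio test on column x1 — row 1: (4/3)/1 = 4/3; row 2: 30/2 = 15; row 3: (49/3)/1 = 49/3. Minimum is 4/3 at row 1 (x2 leaves); pivot element 1.
After the second pivot the z-row RHS is 20/3 − (-1)·(4/3) = 8.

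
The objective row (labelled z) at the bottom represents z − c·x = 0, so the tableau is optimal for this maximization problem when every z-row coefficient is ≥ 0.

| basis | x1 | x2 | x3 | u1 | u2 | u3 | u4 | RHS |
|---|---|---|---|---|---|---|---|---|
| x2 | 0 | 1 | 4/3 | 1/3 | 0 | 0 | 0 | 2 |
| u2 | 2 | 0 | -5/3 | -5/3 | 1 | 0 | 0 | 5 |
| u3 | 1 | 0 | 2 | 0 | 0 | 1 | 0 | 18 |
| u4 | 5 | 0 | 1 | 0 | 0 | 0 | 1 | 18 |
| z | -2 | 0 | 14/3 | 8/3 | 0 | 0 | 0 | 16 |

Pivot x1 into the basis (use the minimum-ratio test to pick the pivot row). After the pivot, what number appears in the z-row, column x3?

3

Ratio test on column x1 — row 1: entry 0 ≤ 0; row 2: 5/2 = 5/2; row 3: 18/1 = 18; row 4: 18/5 = 18/5. Minimum is 5/2 at row 2 (u2 leaves); pivot element 2.
Divide row 2 by 2; eliminate column x1 from the other rows.
z-row update in column x3: 14/3 − (-2)·(-5/6) = 3.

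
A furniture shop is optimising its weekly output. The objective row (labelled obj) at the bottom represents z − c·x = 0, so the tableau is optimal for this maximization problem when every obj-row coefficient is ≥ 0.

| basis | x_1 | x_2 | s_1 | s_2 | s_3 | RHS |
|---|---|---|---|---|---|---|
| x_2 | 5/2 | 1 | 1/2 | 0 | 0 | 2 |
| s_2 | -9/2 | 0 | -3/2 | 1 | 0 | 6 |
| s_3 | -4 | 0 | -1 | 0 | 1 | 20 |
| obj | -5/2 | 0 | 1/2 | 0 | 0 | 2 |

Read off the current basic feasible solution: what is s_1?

0

s_1 is not in the basis, so in the current basic feasible solution s_1 = 0.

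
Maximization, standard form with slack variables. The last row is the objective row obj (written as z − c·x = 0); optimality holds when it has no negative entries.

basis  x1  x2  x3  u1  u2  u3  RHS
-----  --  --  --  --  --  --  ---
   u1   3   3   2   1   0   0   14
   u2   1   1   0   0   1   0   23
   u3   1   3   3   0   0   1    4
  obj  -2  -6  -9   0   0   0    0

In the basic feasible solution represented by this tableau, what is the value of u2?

23

u2 is basic (row 2); its value is the RHS of that row, 23.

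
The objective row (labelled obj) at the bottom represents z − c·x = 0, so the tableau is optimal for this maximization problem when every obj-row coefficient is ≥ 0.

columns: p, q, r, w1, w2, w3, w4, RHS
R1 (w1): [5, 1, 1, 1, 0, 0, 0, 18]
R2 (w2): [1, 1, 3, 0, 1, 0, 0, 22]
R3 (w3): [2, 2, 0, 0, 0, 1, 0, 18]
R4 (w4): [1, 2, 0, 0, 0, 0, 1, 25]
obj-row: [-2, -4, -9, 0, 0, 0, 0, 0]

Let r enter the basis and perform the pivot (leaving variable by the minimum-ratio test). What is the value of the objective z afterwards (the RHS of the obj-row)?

Ratio test on column r — row 1: 18/1 = 18; row 2: 22/3 = 22/3; row 3: entry 0 ≤ 0; row 4: entry 0 ≤ 0. Minimum is 22/3 at row 2 (w2 leaves); pivot element 3.
Pivot on row 2; the obj-row RHS becomes 0 − (-9)·(22/3) = 66.

66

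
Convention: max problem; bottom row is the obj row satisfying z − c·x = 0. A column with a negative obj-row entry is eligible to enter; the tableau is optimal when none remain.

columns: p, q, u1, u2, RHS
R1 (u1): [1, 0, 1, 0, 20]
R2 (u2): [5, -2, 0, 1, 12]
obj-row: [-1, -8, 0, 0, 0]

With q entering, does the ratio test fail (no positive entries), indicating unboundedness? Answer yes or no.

Every constraint-row entry in column q is ≤ 0, so increasing q is unbounded.

yes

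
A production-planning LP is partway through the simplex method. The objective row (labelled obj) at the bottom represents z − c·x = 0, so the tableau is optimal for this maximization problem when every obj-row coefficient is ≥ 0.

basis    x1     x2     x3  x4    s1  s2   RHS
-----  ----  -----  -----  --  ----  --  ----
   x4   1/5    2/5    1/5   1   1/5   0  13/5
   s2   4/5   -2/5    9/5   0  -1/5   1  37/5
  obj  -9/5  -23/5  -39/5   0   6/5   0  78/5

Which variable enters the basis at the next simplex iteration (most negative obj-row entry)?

x3

Negative obj-row entries: x1: -9/5, x2: -23/5, x3: -39/5.
The most negative is -39/5 in column x3, so x3 enters.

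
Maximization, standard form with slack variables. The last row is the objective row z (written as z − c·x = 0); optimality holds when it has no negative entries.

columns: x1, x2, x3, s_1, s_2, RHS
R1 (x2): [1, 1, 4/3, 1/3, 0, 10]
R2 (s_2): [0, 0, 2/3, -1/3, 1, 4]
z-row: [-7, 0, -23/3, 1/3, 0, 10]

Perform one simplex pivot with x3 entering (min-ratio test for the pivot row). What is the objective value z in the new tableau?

56

Ratio test on column x3 — row 1: 10/(4/3) = 15/2; row 2: 4/(2/3) = 6. Minimum is 6 at row 2 (s_2 leaves); pivot element 2/3.
Pivot on row 2; the z-row RHS becomes 10 − (-23/3)·6 = 56.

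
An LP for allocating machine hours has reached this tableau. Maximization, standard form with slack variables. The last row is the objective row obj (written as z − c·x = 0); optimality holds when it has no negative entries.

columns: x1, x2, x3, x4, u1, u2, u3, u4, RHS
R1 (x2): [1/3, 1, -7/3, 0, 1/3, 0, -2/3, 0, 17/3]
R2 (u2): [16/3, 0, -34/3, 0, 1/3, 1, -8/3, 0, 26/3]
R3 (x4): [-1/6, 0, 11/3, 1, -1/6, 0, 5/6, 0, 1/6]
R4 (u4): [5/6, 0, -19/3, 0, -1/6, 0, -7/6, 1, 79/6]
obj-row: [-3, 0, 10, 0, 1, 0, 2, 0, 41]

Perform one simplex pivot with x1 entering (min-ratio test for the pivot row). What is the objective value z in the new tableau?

367/8

Ratio test on column x1 — row 1: (17/3)/(1/3) = 17; row 2: (26/3)/(16/3) = 13/8; row 3: entry -1/6 ≤ 0; row 4: (79/6)/(5/6) = 79/5. Minimum is 13/8 at row 2 (u2 leaves); pivot element 16/3.
Pivot on row 2; the obj-row RHS becomes 41 − (-3)·(13/8) = 367/8.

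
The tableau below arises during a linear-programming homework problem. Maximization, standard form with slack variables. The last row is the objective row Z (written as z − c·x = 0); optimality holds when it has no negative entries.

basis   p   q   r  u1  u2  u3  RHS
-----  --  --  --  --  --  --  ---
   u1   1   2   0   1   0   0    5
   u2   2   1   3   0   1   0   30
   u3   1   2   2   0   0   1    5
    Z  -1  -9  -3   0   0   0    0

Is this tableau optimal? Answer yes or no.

The Z-row has a negative entry -9 in column q, so it is not optimal.

no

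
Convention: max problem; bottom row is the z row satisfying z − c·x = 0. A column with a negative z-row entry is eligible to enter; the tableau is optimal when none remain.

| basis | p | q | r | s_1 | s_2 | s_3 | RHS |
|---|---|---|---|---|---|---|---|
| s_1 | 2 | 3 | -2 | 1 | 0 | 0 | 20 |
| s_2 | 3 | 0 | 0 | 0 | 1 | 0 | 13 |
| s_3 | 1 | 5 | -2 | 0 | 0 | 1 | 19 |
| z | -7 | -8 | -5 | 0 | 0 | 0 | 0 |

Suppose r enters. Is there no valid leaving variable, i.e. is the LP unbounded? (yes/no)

yes

Every constraint-row entry in column r is ≤ 0, so increasing r is unbounded.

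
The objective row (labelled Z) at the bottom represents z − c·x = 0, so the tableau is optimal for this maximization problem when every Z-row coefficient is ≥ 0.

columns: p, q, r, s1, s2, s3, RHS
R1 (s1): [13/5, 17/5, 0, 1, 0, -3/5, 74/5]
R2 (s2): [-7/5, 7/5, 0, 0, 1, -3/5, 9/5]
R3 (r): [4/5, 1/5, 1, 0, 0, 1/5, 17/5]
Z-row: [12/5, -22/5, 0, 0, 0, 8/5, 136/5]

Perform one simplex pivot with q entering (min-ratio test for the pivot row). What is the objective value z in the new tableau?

230/7

Ratio test on column q — row 1: (74/5)/(17/5) = 74/17; row 2: (9/5)/(7/5) = 9/7; row 3: (17/5)/(1/5) = 17. Minimum is 9/7 at row 2 (s2 leaves); pivot element 7/5.
Pivot on row 2; the Z-row RHS becomes 136/5 − (-22/5)·(9/7) = 230/7.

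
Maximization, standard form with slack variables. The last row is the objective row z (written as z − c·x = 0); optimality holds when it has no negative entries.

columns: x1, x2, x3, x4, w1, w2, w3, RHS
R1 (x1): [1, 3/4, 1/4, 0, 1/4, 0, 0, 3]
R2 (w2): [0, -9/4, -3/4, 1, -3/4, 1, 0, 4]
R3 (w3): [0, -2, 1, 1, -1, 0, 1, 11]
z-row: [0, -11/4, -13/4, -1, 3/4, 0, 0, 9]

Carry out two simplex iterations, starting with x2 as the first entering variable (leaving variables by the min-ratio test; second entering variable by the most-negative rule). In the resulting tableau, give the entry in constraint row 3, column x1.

8/5

Ratio test on column x2 — row 1: 3/(3/4) = 4; row 2: entry -9/4 ≤ 0; row 3: entry -2 ≤ 0. Minimum is 4 at row 1 (x1 leaves); pivot element 3/4.
Divide row 1 by 3/4; eliminate column x2 from the other rows.
Second iteration: most negative z-row entry is -7/3 in column x3, so x3 enters.
Ratio test on column x3 — row 1: 4/(1/3) = 12; row 2: entry 0 ≤ 0; row 3: 19/(5/3) = 57/5. Minimum is 57/5 at row 3 (w3 leaves); pivot element 5/3.
Divide row 3 by 5/3; eliminate column x3 from the other rows.
After both pivots, the entry at constraint row 3, column x1 is 8/5.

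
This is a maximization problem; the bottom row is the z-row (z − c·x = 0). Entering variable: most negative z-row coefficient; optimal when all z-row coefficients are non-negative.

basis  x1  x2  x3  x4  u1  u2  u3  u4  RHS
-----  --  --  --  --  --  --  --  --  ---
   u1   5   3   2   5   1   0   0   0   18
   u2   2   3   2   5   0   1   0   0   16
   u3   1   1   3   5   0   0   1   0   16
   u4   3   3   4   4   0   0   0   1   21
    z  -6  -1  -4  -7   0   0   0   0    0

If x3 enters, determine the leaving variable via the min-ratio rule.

u4

Column x3 entries and ratios — u1: 18/2 = 9; u2: 16/2 = 8; u3: 16/3 = 16/3; u4: 21/4 = 21/4.
Smallest ratio is 21/4 in the row of u4, so u4 leaves.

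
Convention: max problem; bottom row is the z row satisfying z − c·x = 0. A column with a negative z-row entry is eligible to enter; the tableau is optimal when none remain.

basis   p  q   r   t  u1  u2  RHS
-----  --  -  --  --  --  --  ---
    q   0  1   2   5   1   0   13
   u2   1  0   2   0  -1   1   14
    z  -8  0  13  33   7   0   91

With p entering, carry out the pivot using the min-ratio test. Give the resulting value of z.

Ratio test on column p — row 1: entry 0 ≤ 0; row 2: 14/1 = 14. Minimum is 14 at row 2 (u2 leaves); pivot element 1.
Pivot on row 2; the z-row RHS becomes 91 − (-8)·14 = 203.

203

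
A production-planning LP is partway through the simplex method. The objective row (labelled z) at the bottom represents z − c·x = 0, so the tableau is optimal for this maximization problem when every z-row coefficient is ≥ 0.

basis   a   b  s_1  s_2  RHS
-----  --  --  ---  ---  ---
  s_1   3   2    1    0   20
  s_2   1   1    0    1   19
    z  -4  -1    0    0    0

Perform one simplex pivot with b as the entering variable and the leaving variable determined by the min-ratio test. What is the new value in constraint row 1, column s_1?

Ratio test on column b — row 1: 20/2 = 10; row 2: 19/1 = 19. Minimum is 10 at row 1 (s_1 leaves); pivot element 2.
Divide row 1 by 2; eliminate column b from the other rows.
In the new row 1, the s_1 entry is the old entry divided by the pivot: 1/2 = 1/2.

1/2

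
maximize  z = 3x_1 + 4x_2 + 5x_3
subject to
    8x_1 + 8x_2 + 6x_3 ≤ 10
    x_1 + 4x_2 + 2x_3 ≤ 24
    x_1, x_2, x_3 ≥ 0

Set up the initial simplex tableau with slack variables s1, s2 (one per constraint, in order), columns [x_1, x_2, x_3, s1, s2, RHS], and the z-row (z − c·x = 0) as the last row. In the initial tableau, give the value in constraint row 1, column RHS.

The RHS of constraint 1 is b_1 = 10.

10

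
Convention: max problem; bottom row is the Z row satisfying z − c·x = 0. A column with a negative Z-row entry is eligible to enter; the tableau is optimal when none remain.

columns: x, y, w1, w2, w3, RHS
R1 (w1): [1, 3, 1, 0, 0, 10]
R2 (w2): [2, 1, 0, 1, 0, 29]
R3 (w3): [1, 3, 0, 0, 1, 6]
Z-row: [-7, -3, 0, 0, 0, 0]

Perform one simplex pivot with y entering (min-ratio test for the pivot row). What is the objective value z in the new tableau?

6

Ratio test on column y — row 1: 10/3 = 10/3; row 2: 29/1 = 29; row 3: 6/3 = 2. Minimum is 2 at row 3 (w3 leaves); pivot element 3.
Pivot on row 3; the Z-row RHS becomes 0 − (-3)·2 = 6.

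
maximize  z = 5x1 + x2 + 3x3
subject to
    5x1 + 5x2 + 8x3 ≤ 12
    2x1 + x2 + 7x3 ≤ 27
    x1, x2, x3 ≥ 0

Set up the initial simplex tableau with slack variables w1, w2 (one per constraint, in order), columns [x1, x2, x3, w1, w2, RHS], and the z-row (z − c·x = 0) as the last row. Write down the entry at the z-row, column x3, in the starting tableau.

The z-row carries the negated objective coefficients: the x3 entry is -3.

-3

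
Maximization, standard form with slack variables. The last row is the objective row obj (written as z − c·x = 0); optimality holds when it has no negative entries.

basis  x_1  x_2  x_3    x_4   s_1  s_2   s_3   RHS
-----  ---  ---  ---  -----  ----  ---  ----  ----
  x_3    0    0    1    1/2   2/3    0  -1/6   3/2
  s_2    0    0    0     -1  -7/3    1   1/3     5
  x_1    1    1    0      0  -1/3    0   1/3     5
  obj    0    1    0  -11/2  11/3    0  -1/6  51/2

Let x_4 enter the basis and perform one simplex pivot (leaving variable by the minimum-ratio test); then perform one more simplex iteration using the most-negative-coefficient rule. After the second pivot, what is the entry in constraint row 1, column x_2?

1

Ratio test on column x_4 — row 1: (3/2)/(1/2) = 3; row 2: entry -1 ≤ 0; row 3: entry 0 ≤ 0. Minimum is 3 at row 1 (x_3 leaves); pivot element 1/2.
Divide row 1 by 1/2; eliminate column x_4 from the other rows.
Second iteration: most negative obj-row entry is -2 in column s_3, so s_3 enters.
Ratio test on column s_3 — row 1: entry -1/3 ≤ 0; row 2: entry 0 ≤ 0; row 3: 5/(1/3) = 15. Minimum is 15 at row 3 (x_1 leaves); pivot element 1/3.
Divide row 3 by 1/3; eliminate column s_3 from the other rows.
After both pivots, the entry at constraint row 1, column x_2 is 1.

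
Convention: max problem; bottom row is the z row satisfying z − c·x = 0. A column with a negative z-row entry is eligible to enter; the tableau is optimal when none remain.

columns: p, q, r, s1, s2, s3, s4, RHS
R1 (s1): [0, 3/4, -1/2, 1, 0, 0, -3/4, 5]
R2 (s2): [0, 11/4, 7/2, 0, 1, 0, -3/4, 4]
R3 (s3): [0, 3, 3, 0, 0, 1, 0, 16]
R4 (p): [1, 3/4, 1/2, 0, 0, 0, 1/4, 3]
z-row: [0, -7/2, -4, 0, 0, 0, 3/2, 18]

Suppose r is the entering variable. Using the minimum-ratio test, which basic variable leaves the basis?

s2

Column r entries and ratios — s1: -1/2 ≤ 0, skip; s2: 4/(7/2) = 8/7; s3: 16/3 = 16/3; p: 3/(1/2) = 6.
Smallest ratio is 8/7 in the row of s2, so s2 leaves.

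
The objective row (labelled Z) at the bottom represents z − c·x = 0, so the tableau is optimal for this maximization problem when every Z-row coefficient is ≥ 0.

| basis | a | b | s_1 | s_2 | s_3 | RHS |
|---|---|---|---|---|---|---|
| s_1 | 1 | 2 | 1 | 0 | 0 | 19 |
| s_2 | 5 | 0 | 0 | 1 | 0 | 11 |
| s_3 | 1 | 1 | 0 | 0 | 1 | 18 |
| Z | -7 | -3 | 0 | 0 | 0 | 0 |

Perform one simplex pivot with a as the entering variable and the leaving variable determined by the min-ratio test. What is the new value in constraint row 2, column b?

Ratio test on column a — row 1: 19/1 = 19; row 2: 11/5 = 11/5; row 3: 18/1 = 18. Minimum is 11/5 at row 2 (s_2 leaves); pivot element 5.
Divide row 2 by 5; eliminate column a from the other rows.
In the new row 2, the b entry is the old entry divided by the pivot: 0/5 = 0.

0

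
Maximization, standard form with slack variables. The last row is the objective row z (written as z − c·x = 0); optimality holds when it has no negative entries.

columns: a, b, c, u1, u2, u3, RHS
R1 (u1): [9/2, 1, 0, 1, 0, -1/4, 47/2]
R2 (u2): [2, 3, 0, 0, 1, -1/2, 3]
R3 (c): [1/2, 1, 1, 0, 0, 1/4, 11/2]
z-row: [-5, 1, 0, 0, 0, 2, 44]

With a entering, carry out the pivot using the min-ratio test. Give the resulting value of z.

103/2

Ratio test on column a — row 1: (47/2)/(9/2) = 47/9; row 2: 3/2 = 3/2; row 3: (11/2)/(1/2) = 11. Minimum is 3/2 at row 2 (u2 leaves); pivot element 2.
Pivot on row 2; the z-row RHS becomes 44 − (-5)·(3/2) = 103/2.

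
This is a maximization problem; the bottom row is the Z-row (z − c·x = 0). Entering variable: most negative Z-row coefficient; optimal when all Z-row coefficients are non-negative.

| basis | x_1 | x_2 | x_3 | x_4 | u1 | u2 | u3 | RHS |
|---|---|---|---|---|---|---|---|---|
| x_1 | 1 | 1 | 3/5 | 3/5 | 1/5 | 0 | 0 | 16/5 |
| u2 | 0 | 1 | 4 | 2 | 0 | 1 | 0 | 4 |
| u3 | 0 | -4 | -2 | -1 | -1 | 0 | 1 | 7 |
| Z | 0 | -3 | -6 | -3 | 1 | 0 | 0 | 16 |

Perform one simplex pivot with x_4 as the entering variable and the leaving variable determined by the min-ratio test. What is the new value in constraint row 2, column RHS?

2

Ratio test on column x_4 — row 1: (16/5)/(3/5) = 16/3; row 2: 4/2 = 2; row 3: entry -1 ≤ 0. Minimum is 2 at row 2 (u2 leaves); pivot element 2.
Divide row 2 by 2; eliminate column x_4 from the other rows.
In the new row 2, the RHS entry is the old entry divided by the pivot: 4/2 = 2.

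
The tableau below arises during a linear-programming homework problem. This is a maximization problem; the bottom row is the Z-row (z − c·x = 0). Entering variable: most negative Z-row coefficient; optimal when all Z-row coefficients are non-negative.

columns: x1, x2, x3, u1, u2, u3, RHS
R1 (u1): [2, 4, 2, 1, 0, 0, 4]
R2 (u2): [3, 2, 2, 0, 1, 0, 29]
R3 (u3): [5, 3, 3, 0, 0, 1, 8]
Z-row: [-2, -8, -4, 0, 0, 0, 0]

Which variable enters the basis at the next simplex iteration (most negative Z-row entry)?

Negative Z-row entries: x1: -2, x2: -8, x3: -4.
The most negative is -8 in column x2, so x2 enters.

x2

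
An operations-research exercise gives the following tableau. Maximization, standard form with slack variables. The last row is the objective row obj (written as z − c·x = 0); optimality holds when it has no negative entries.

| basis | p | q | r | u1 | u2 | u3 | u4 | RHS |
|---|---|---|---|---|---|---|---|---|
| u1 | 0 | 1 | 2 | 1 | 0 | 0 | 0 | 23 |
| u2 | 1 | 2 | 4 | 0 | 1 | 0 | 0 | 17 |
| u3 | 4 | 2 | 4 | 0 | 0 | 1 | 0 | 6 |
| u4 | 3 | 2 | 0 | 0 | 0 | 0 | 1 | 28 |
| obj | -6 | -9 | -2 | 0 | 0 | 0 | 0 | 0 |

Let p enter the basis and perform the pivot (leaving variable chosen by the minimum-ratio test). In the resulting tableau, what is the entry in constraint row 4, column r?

-3

Ratio test on column p — row 1: entry 0 ≤ 0; row 2: 17/1 = 17; row 3: 6/4 = 3/2; row 4: 28/3 = 28/3. Minimum is 3/2 at row 3 (u3 leaves); pivot element 4.
Divide row 3 by 4; eliminate column p from the other rows.
Row 4 update in column r: 0 − 3·1 = -3.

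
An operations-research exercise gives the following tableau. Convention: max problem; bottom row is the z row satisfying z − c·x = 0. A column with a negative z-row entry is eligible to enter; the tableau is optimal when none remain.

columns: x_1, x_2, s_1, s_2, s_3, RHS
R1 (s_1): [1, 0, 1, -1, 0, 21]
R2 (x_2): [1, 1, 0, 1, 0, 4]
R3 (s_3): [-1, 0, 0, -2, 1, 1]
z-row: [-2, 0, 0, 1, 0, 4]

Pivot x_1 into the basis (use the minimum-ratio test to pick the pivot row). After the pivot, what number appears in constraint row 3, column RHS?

5

Ratio test on column x_1 — row 1: 21/1 = 21; row 2: 4/1 = 4; row 3: entry -1 ≤ 0. Minimum is 4 at row 2 (x_2 leaves); pivot element 1.
Divide row 2 by 1; eliminate column x_1 from the other rows.
Row 3 update in column RHS: 1 − (-1)·4 = 5.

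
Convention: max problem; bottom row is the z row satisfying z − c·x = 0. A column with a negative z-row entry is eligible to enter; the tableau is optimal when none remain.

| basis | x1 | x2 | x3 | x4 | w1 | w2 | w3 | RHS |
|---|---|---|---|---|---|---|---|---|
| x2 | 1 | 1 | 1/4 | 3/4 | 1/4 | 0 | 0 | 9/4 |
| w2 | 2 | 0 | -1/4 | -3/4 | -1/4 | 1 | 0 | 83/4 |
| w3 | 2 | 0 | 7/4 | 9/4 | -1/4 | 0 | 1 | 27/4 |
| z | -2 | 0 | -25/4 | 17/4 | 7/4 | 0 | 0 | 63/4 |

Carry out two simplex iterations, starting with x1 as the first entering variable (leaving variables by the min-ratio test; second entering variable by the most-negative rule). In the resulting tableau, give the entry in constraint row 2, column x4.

Ratio test on column x1 — row 1: (9/4)/1 = 9/4; row 2: (83/4)/2 = 83/8; row 3: (27/4)/2 = 27/8. Minimum is 9/4 at row 1 (x2 leaves); pivot element 1.
Divide row 1 by 1; eliminate column x1 from the other rows.
Second iteration: most negative z-row entry is -23/4 in column x3, so x3 enters.
Ratio test on column x3 — row 1: (9/4)/(1/4) = 9; row 2: entry -3/4 ≤ 0; row 3: (9/4)/(5/4) = 9/5. Minimum is 9/5 at row 3 (w3 leaves); pivot element 5/4.
Divide row 3 by 5/4; eliminate column x3 from the other rows.
After both pivots, the entry at constraint row 2, column x4 is -9/5.

-9/5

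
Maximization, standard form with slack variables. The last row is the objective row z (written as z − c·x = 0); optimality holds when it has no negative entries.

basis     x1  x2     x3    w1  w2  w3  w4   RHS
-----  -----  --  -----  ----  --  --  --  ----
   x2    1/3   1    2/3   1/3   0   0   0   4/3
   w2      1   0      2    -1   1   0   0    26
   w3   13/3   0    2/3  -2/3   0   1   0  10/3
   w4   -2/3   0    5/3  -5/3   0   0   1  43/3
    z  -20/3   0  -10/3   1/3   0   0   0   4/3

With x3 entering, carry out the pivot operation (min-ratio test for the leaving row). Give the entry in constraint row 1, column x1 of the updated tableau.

1/2

Ratio test on column x3 — row 1: (4/3)/(2/3) = 2; row 2: 26/2 = 13; row 3: (10/3)/(2/3) = 5; row 4: (43/3)/(5/3) = 43/5. Minimum is 2 at row 1 (x2 leaves); pivot element 2/3.
Divide row 1 by 2/3; eliminate column x3 from the other rows.
In the new row 1, the x1 entry is the old entry divided by the pivot: (1/3)/(2/3) = 1/2.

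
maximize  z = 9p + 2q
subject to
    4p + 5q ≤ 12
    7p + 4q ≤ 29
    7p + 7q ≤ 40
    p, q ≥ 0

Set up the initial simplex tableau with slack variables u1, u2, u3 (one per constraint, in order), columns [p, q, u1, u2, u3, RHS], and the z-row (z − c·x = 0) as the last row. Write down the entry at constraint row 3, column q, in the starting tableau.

Constraint 3 has coefficient 7 on q.

7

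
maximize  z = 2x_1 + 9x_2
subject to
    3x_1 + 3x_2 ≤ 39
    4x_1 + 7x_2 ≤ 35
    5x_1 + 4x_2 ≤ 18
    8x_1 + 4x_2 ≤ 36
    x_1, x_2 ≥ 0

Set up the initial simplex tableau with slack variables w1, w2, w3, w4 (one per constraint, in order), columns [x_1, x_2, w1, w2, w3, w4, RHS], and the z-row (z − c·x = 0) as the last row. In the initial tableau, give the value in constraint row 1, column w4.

Slack w4 belongs to constraint 4; its column is the unit vector e_4, so the entry in row 1 is 0.

0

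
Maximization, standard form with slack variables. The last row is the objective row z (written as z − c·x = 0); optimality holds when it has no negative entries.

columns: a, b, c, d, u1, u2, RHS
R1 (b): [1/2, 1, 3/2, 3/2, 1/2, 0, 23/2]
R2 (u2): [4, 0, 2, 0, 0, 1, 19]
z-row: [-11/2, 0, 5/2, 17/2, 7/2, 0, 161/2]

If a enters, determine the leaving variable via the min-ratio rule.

u2

Column a entries and ratios — b: (23/2)/(1/2) = 23; u2: 19/4 = 19/4.
Smallest ratio is 19/4 in the row of u2, so u2 leaves.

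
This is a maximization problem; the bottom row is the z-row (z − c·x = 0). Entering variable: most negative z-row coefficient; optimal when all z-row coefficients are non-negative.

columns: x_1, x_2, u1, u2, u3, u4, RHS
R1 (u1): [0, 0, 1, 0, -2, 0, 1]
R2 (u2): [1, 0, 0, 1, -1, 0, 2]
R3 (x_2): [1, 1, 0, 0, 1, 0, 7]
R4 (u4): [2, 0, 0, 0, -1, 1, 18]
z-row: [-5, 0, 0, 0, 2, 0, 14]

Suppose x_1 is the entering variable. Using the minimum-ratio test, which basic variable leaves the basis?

u2

Column x_1 entries and ratios — u1: 0 ≤ 0, skip; u2: 2/1 = 2; x_2: 7/1 = 7; u4: 18/2 = 9.
Smallest ratio is 2 in the row of u2, so u2 leaves.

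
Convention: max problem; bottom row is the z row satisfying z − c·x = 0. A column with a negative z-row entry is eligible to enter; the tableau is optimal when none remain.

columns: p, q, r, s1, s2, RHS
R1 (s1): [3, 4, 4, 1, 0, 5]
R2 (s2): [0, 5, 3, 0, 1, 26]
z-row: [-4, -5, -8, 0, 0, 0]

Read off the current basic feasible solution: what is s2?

26

s2 is basic (row 2); its value is the RHS of that row, 26.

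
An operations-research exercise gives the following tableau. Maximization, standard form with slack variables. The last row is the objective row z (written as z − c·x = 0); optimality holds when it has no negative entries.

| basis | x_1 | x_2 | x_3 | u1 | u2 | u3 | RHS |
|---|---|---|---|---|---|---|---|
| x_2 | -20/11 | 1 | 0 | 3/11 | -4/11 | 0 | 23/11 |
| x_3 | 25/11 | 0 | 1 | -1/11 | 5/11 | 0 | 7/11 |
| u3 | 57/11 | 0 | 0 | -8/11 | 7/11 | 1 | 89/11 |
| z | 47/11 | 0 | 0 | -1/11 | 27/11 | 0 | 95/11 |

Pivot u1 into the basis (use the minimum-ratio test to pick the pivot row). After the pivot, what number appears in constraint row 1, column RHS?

23/3

Ratio test on column u1 — row 1: (23/11)/(3/11) = 23/3; row 2: entry -1/11 ≤ 0; row 3: entry -8/11 ≤ 0. Minimum is 23/3 at row 1 (x_2 leaves); pivot element 3/11.
Divide row 1 by 3/11; eliminate column u1 from the other rows.
In the new row 1, the RHS entry is the old entry divided by the pivot: (23/11)/(3/11) = 23/3.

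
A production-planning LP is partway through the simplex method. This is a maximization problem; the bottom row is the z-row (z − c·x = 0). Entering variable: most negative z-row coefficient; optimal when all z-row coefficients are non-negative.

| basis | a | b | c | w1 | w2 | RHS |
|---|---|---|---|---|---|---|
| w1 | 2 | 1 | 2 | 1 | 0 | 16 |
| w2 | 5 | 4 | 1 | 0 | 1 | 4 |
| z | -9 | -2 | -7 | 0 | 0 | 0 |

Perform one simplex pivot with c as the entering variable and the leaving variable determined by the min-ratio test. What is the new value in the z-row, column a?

Ratio test on column c — row 1: 16/2 = 8; row 2: 4/1 = 4. Minimum is 4 at row 2 (w2 leaves); pivot element 1.
Divide row 2 by 1; eliminate column c from the other rows.
z-row update in column a: -9 − (-7)·5 = 26.

26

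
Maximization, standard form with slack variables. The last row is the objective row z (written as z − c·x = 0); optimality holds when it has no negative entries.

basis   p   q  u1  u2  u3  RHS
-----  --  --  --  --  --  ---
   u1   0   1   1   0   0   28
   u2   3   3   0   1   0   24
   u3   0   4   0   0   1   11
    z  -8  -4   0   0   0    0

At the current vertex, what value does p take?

0

p is not in the basis, so in the current basic feasible solution p = 0.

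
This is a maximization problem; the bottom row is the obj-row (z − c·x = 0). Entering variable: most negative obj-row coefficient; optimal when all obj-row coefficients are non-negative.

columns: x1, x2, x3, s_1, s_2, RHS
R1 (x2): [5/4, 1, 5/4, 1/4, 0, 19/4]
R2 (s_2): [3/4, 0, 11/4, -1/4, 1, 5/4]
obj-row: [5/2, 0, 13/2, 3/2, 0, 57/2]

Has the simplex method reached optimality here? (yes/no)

Every obj-row coefficient is ≥ 0, so the tableau is optimal.

yes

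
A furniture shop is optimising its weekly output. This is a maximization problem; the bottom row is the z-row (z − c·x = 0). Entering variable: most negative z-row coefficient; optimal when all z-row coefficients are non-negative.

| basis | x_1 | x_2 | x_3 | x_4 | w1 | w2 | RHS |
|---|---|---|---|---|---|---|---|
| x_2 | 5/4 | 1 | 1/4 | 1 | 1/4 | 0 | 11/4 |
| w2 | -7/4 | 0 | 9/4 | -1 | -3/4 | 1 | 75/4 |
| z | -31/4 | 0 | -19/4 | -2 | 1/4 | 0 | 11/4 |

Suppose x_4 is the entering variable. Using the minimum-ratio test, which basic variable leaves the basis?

x_2

Column x_4 entries and ratios — x_2: (11/4)/1 = 11/4; w2: -1 ≤ 0, skip.
Smallest ratio is 11/4 in the row of x_2, so x_2 leaves.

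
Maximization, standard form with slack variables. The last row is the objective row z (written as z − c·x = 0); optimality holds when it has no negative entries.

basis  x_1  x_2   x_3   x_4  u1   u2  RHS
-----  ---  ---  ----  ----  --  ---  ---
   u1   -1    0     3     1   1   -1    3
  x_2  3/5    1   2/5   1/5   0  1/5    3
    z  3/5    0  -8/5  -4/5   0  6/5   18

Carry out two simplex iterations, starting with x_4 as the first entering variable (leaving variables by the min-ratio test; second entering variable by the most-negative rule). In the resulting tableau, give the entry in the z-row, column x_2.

1/4

Ratio test on column x_4 — row 1: 3/1 = 3; row 2: 3/(1/5) = 15. Minimum is 3 at row 1 (u1 leaves); pivot element 1.
Divide row 1 by 1; eliminate column x_4 from the other rows.
Second iteration: most negative z-row entry is -1/5 in column x_1, so x_1 enters.
Ratio test on column x_1 — row 1: entry -1 ≤ 0; row 2: (12/5)/(4/5) = 3. Minimum is 3 at row 2 (x_2 leaves); pivot element 4/5.
Divide row 2 by 4/5; eliminate column x_1 from the other rows.
After both pivots, the entry at the z-row, column x_2 is 1/4.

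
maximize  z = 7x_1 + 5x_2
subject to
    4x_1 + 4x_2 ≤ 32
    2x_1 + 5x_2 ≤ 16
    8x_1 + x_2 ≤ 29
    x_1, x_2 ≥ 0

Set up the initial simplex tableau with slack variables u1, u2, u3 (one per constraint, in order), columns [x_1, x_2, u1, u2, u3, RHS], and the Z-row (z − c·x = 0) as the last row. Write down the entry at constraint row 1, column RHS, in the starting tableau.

The RHS of constraint 1 is b_1 = 32.

32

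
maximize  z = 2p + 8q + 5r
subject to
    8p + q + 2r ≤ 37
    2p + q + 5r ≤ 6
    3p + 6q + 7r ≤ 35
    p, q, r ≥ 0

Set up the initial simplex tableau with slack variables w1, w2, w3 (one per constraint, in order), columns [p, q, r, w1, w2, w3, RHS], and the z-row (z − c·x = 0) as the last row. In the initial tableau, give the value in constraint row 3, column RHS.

35

The RHS of constraint 3 is b_3 = 35.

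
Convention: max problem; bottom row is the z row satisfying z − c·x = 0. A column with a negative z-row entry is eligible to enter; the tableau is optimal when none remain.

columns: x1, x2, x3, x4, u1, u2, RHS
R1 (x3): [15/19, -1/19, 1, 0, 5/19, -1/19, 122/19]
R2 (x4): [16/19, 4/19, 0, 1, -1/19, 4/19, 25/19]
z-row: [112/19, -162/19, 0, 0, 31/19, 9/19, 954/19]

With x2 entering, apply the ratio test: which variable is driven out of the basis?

x4

Column x2 entries and ratios — x3: -1/19 ≤ 0, skip; x4: (25/19)/(4/19) = 25/4.
Smallest ratio is 25/4 in the row of x4, so x4 leaves.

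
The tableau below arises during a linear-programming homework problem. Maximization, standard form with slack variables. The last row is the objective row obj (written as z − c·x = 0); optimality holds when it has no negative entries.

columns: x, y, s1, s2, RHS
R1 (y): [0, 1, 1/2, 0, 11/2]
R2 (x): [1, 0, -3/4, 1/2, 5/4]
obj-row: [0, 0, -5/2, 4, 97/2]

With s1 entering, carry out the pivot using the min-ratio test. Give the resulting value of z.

Ratio test on column s1 — row 1: (11/2)/(1/2) = 11; row 2: entry -3/4 ≤ 0. Minimum is 11 at row 1 (y leaves); pivot element 1/2.
Pivot on row 1; the obj-row RHS becomes 97/2 − (-5/2)·11 = 76.

76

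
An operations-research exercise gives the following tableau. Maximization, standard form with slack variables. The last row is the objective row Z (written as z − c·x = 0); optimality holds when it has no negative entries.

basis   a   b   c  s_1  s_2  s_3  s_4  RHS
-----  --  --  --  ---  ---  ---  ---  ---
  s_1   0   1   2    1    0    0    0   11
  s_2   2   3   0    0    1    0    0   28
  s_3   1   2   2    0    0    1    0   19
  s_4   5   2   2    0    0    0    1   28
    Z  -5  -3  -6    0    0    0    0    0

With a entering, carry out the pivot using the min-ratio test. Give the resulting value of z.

Ratio test on column a — row 1: entry 0 ≤ 0; row 2: 28/2 = 14; row 3: 19/1 = 19; row 4: 28/5 = 28/5. Minimum is 28/5 at row 4 (s_4 leaves); pivot element 5.
Pivot on row 4; the Z-row RHS becomes 0 − (-5)·(28/5) = 28.

28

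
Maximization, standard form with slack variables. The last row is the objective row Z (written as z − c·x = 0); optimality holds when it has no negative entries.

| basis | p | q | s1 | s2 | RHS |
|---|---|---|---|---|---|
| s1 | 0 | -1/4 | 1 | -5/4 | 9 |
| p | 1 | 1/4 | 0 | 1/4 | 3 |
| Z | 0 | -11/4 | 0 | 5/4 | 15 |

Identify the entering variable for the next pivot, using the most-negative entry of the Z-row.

q

Negative Z-row entries: q: -11/4.
The most negative is -11/4 in column q, so q enters.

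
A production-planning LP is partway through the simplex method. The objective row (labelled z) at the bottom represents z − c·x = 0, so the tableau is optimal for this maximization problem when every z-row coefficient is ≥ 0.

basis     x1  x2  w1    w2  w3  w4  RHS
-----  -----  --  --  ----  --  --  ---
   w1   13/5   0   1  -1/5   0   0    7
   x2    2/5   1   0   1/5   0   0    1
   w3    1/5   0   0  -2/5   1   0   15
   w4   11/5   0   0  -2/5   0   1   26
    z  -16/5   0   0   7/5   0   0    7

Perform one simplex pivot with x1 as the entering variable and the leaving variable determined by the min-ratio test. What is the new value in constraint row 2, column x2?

5/2

Ratio test on column x1 — row 1: 7/(13/5) = 35/13; row 2: 1/(2/5) = 5/2; row 3: 15/(1/5) = 75; row 4: 26/(11/5) = 130/11. Minimum is 5/2 at row 2 (x2 leaves); pivot element 2/5.
Divide row 2 by 2/5; eliminate column x1 from the other rows.
In the new row 2, the x2 entry is the old entry divided by the pivot: 1/(2/5) = 5/2.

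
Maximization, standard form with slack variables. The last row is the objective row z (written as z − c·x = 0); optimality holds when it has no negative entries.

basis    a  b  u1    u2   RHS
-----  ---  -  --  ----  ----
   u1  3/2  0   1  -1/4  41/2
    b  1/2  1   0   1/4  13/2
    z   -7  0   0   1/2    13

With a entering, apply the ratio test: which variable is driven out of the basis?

b

Column a entries and ratios — u1: (41/2)/(3/2) = 41/3; b: (13/2)/(1/2) = 13.
Smallest ratio is 13 in the row of b, so b leaves.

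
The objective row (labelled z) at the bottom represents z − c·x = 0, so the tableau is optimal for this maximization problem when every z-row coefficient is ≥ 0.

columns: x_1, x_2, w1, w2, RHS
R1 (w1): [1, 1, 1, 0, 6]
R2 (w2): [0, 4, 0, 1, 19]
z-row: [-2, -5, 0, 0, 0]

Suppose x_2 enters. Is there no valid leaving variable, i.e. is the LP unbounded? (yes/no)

no

Column x_2 has positive entries in row(s) 1, 2, so the ratio test bounds it — not unbounded.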